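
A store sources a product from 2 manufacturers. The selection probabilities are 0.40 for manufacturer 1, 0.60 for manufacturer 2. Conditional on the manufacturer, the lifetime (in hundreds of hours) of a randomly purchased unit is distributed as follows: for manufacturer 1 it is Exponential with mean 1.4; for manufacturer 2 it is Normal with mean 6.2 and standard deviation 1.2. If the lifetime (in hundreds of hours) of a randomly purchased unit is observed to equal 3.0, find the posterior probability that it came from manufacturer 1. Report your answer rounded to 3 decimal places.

0.855

Likelihoods f(3.0 | ·): 1: 0.0837994; 2: 0.00949666.
Posterior ∝ prior × likelihood. Numerator for 1: 0.4·0.0837994 = 0.0335198.
Normalizing constant: 0.4·0.0837994 + 0.6·0.00949666 = 0.0392178.
P(1 | observation) = 0.0335198 / 0.0392178 = 0.854709.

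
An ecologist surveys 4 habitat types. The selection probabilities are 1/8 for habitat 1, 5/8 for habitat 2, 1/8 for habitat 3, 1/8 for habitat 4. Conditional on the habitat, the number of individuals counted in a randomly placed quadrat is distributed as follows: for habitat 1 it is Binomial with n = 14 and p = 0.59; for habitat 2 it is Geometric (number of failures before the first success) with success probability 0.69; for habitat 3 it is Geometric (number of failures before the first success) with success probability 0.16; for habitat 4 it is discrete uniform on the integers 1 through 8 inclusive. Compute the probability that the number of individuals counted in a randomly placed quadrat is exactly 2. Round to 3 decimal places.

Conditional on each habitat, P(X = 2): 1: 0.000714746; 2: 0.066309; 3: 0.112896; 4: 0.125.
By total probability, P(X = 2) = 0.125·0.000714746 + 0.625·0.066309 + 0.125·0.112896 + 0.125·0.125 = 0.0712695.

0.071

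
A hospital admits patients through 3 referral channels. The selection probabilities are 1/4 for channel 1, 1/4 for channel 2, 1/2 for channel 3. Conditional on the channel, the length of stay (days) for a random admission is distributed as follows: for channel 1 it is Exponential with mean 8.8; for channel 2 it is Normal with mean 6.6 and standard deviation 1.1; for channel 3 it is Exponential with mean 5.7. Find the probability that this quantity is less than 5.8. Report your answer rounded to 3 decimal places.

0.498

Conditional on each channel, P(X < 5.8): 1: 0.482679; 2: 0.233529; 3: 0.638518.
By total probability, P(X < 5.8) = 0.25·0.482679 + 0.25·0.233529 + 0.5·0.638518 = 0.498311.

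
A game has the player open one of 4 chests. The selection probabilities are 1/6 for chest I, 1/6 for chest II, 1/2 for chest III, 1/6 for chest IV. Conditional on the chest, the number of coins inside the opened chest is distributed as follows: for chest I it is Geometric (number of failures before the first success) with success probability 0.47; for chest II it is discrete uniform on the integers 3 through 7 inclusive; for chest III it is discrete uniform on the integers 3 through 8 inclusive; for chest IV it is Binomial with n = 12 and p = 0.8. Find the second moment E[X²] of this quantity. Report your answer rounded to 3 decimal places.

For each component E[X²] = Var + (mean)², giving I: 3.67089; II: 27; III: 33.1667; IV: 94.08.
Overall E[X²] = 0.166667·3.67089 + 0.166667·27 + 0.5·33.1667 + 0.166667·94.08 = 37.3751.

37.375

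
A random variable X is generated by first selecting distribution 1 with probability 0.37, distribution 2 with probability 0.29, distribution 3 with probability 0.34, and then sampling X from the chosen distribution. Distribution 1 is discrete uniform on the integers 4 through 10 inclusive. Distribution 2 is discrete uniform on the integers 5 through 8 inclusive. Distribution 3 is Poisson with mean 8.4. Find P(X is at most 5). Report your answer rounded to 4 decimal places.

Conditional on each component, P(X ≤ 5): 1: 0.285714; 2: 0.25; 3: 0.157277.
By total probability, P(X ≤ 5) = 0.37·0.285714 + 0.29·0.25 + 0.34·0.157277 = 0.231688.

0.2317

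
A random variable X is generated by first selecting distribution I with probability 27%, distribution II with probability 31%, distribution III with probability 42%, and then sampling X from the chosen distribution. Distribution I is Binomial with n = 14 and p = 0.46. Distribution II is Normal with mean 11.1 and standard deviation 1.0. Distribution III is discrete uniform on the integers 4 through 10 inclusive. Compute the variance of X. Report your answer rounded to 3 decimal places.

Per component, I: μ=6.44, E[X²]=44.9512; II: μ=11.1, E[X²]=124.21; III: μ=7, E[X²]=53.
E[X] = 0.27·6.44 + 0.31·11.1 + 0.42·7 = 8.1198.
E[X²] = 0.27·44.9512 + 0.31·124.21 + 0.42·53 = 72.9019.
Var(X) = E[X²] − (E[X])² = 72.9019 − 65.9312 = 6.97077.

6.971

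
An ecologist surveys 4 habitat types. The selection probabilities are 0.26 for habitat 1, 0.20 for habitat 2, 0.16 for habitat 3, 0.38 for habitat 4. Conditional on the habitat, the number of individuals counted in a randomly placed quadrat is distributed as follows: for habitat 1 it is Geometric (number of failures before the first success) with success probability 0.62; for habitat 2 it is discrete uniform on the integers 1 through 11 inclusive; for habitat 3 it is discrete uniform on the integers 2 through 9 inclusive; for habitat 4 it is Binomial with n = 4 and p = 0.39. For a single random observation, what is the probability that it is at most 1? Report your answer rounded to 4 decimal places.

0.4278

Conditional on each habitat, P(X ≤ 1): 1: 0.8556; 2: 0.0909091; 3: 0; 4: 0.492549.
By total probability, P(X ≤ 1) = 0.26·0.8556 + 0.2·0.0909091 + 0.16·0 + 0.38·0.492549 = 0.427806.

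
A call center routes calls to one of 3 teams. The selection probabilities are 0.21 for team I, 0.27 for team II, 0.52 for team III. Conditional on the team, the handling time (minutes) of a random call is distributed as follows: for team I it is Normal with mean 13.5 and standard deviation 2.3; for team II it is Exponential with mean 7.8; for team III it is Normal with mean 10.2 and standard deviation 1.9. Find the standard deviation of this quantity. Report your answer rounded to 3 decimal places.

4.822

Per component, I: μ=13.5, E[X²]=187.54; II: μ=7.8, E[X²]=121.68; III: μ=10.2, E[X²]=107.65.
E[X] = 0.21·13.5 + 0.27·7.8 + 0.52·10.2 = 10.245.
E[X²] = 0.21·187.54 + 0.27·121.68 + 0.52·107.65 = 128.215.
Var(X) = E[X²] − (E[X])² = 128.215 − 104.96 = 23.255.
SD(X) = √23.255 = 4.82234.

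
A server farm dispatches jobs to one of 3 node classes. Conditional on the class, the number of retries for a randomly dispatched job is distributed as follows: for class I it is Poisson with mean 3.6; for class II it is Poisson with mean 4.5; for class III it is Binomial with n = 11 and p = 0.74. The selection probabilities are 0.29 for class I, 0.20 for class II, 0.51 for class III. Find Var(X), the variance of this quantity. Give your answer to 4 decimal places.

7.4703

Per component, I: μ=3.6, E[X²]=16.56; II: μ=4.5, E[X²]=24.75; III: μ=8.14, E[X²]=68.376.
E[X] = 0.29·3.6 + 0.2·4.5 + 0.51·8.14 = 6.0954.
E[X²] = 0.29·16.56 + 0.2·24.75 + 0.51·68.376 = 44.6242.
Var(X) = E[X²] − (E[X])² = 44.6242 − 37.1539 = 7.47026.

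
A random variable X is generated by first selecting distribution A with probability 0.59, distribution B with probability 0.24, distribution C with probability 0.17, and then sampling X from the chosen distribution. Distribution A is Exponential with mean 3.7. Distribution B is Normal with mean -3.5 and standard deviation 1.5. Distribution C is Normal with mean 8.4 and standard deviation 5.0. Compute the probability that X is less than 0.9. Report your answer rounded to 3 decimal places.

Conditional on each component, P(X < 0.9): A: 0.215919; B: 0.998323; C: 0.0668072.
By total probability, P(X < 0.9) = 0.59·0.215919 + 0.24·0.998323 + 0.17·0.0668072 = 0.378347.

0.378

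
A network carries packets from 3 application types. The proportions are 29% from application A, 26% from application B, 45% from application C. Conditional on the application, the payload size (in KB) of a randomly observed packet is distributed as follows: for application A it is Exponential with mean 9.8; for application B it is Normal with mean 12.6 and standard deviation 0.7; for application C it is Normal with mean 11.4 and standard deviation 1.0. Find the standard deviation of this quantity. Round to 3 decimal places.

Per component, A: μ=9.8, E[X²]=192.08; B: μ=12.6, E[X²]=159.25; C: μ=11.4, E[X²]=130.96.
E[X] = 0.29·9.8 + 0.26·12.6 + 0.45·11.4 = 11.248.
E[X²] = 0.29·192.08 + 0.26·159.25 + 0.45·130.96 = 156.04.
Var(X) = E[X²] − (E[X])² = 156.04 − 126.518 = 29.5227.
SD(X) = √29.5227 = 5.43348.

5.433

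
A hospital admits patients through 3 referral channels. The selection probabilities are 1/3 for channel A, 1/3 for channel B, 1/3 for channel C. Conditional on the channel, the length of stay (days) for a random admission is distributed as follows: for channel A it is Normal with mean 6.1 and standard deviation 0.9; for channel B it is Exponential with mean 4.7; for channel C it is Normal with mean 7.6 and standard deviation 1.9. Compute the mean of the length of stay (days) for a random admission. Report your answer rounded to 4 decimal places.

Component means — A: 6.1; B: 4.7; C: 7.6.
E[X] = 0.333333·6.1 + 0.333333·4.7 + 0.333333·7.6 = 6.13333.

6.1333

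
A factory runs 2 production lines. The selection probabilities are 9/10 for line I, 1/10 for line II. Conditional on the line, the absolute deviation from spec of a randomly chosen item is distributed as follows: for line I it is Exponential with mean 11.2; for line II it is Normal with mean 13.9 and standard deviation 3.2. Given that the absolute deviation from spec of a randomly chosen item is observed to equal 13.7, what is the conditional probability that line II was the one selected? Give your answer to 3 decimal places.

Likelihoods f(13.7 | ·): I: 0.0262752; II: 0.124426.
Posterior ∝ prior × likelihood. Numerator for II: 0.1·0.124426 = 0.0124426.
Normalizing constant: 0.9·0.0262752 + 0.1·0.124426 = 0.0360903.
P(II | observation) = 0.0124426 / 0.0360903 = 0.344763.

0.345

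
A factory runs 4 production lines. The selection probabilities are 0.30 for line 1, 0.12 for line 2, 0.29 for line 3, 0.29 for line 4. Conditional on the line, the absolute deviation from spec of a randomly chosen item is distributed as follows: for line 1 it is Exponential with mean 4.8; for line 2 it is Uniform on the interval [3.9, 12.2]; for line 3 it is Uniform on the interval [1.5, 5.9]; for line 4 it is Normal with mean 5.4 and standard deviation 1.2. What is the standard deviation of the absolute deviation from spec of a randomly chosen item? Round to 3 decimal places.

3.186

Per component, 1: μ=4.8, E[X²]=46.08; 2: μ=8.05, E[X²]=70.5433; 3: μ=3.7, E[X²]=15.3033; 4: μ=5.4, E[X²]=30.6.
E[X] = 0.3·4.8 + 0.12·8.05 + 0.29·3.7 + 0.29·5.4 = 5.045.
E[X²] = 0.3·46.08 + 0.12·70.5433 + 0.29·15.3033 + 0.29·30.6 = 35.6012.
Var(X) = E[X²] − (E[X])² = 35.6012 − 25.452 = 10.1491.
SD(X) = √10.1491 = 3.18577.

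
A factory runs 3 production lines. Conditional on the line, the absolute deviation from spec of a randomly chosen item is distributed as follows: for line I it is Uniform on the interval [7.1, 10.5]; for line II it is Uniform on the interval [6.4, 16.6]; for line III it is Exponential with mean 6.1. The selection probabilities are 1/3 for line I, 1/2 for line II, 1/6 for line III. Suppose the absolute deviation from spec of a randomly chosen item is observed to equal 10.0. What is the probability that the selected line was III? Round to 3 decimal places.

Likelihoods f(10.0 | ·): I: 0.294118; II: 0.0980392; III: 0.0318209.
Posterior ∝ prior × likelihood. Numerator for III: 0.166667·0.0318209 = 0.00530348.
Normalizing constant: 0.333333·0.294118 + 0.5·0.0980392 + 0.166667·0.0318209 = 0.152362.
P(III | observation) = 0.00530348 / 0.152362 = 0.0348083.

0.035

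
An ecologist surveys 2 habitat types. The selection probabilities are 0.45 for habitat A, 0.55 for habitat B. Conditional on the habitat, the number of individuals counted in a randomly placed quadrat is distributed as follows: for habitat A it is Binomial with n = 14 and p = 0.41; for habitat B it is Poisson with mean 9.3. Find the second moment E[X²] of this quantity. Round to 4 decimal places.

69.0349

For each component E[X²] = Var + (mean)², giving A: 36.3342; B: 95.79.
Overall E[X²] = 0.45·36.3342 + 0.55·95.79 = 69.0349.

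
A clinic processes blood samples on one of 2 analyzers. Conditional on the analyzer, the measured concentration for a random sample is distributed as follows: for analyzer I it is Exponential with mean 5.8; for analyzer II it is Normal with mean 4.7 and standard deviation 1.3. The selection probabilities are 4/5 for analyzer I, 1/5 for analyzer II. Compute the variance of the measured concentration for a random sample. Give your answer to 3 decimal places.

Per component, I: μ=5.8, E[X²]=67.28; II: μ=4.7, E[X²]=23.78.
E[X] = 0.8·5.8 + 0.2·4.7 = 5.58.
E[X²] = 0.8·67.28 + 0.2·23.78 = 58.58.
Var(X) = E[X²] − (E[X])² = 58.58 − 31.1364 = 27.4436.

27.444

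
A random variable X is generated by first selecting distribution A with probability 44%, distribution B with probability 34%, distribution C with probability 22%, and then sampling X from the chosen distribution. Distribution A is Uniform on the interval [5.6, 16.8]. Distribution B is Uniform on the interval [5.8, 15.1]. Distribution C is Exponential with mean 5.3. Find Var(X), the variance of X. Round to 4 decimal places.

18.6675

Per component, A: μ=11.2, E[X²]=135.893; B: μ=10.45, E[X²]=116.41; C: μ=5.3, E[X²]=56.18.
E[X] = 0.44·11.2 + 0.34·10.45 + 0.22·5.3 = 9.647.
E[X²] = 0.44·135.893 + 0.34·116.41 + 0.22·56.18 = 111.732.
Var(X) = E[X²] − (E[X])² = 111.732 − 93.0646 = 18.6675.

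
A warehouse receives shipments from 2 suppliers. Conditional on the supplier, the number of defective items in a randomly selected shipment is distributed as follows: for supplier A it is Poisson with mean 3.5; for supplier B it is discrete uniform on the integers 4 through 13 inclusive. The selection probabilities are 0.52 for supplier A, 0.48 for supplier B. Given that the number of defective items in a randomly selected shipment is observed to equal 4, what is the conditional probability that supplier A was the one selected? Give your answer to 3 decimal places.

0.672

Likelihoods P(X=4 | ·): A: 0.188812; B: 0.1.
Posterior ∝ prior × likelihood. Numerator for A: 0.52·0.188812 = 0.0981824.
Normalizing constant: 0.52·0.188812 + 0.48·0.1 = 0.146182.
P(A | observation) = 0.0981824 / 0.146182 = 0.671643.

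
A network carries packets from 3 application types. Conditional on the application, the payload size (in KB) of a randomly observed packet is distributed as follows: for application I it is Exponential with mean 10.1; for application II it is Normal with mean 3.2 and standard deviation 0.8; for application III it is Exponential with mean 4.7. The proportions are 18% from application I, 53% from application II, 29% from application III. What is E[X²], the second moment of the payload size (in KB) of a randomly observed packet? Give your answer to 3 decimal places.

For each component E[X²] = Var + (mean)², giving I: 204.02; II: 10.88; III: 44.18.
Overall E[X²] = 0.18·204.02 + 0.53·10.88 + 0.29·44.18 = 55.3022.

55.302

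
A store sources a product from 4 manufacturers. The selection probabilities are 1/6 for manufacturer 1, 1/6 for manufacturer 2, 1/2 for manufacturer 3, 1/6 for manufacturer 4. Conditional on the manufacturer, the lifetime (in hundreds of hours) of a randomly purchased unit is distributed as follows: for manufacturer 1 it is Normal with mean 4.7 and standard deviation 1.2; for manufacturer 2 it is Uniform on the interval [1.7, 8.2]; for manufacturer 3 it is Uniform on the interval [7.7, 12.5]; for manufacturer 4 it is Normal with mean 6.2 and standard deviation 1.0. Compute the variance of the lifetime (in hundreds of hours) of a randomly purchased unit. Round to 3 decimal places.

7.969

Per component, 1: μ=4.7, E[X²]=23.53; 2: μ=4.95, E[X²]=28.0233; 3: μ=10.1, E[X²]=103.93; 4: μ=6.2, E[X²]=39.44.
E[X] = 0.166667·4.7 + 0.166667·4.95 + 0.5·10.1 + 0.166667·6.2 = 7.69167.
E[X²] = 0.166667·23.53 + 0.166667·28.0233 + 0.5·103.93 + 0.166667·39.44 = 67.1306.
Var(X) = E[X²] − (E[X])² = 67.1306 − 59.1617 = 7.96882.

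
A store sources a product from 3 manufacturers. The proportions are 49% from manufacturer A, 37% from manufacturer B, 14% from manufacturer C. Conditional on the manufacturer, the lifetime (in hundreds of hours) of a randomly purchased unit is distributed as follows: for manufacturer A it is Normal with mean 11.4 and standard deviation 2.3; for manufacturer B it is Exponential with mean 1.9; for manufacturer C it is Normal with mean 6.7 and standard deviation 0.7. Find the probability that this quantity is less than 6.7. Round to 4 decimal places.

0.4392

Conditional on each manufacturer, P(X < 6.7): A: 0.0205026; B: 0.970587; C: 0.5.
By total probability, P(X < 6.7) = 0.49·0.0205026 + 0.37·0.970587 + 0.14·0.5 = 0.439163.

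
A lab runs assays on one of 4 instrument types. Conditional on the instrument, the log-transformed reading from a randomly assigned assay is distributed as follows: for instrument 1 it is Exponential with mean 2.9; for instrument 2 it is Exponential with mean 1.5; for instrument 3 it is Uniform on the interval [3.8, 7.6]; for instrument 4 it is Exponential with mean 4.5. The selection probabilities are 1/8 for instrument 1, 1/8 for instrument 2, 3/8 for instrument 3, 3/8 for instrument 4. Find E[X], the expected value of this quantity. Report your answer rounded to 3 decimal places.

4.375

Component means — 1: 2.9; 2: 1.5; 3: 5.7; 4: 4.5.
E[X] = 0.125·2.9 + 0.125·1.5 + 0.375·5.7 + 0.375·4.5 = 4.375.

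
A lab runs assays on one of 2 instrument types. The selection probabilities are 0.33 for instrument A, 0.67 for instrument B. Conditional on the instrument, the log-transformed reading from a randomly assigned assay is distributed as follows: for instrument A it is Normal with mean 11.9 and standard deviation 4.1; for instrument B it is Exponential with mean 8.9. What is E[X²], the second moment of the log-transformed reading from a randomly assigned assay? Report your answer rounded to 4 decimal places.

158.4200

For each component E[X²] = Var + (mean)², giving A: 158.42; B: 158.42.
Overall E[X²] = 0.33·158.42 + 0.67·158.42 = 158.42.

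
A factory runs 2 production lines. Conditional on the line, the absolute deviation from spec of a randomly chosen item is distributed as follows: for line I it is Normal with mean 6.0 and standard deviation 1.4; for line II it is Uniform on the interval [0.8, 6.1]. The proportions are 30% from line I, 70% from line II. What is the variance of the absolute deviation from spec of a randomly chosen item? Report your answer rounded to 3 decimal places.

Per component, I: μ=6, E[X²]=37.96; II: μ=3.45, E[X²]=14.2433.
E[X] = 0.3·6 + 0.7·3.45 = 4.215.
E[X²] = 0.3·37.96 + 0.7·14.2433 = 21.3583.
Var(X) = E[X²] − (E[X])² = 21.3583 − 17.7662 = 3.59211.

3.592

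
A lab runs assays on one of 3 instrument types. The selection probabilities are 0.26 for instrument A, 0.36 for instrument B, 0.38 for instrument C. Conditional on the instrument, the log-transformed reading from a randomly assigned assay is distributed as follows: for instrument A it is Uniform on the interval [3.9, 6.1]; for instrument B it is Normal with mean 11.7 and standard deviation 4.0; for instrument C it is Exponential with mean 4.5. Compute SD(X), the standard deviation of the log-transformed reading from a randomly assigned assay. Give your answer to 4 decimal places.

4.9878

Per component, A: μ=5, E[X²]=25.4033; B: μ=11.7, E[X²]=152.89; C: μ=4.5, E[X²]=40.5.
E[X] = 0.26·5 + 0.36·11.7 + 0.38·4.5 = 7.222.
E[X²] = 0.26·25.4033 + 0.36·152.89 + 0.38·40.5 = 77.0353.
Var(X) = E[X²] − (E[X])² = 77.0353 − 52.1573 = 24.878.
SD(X) = √24.878 = 4.98778.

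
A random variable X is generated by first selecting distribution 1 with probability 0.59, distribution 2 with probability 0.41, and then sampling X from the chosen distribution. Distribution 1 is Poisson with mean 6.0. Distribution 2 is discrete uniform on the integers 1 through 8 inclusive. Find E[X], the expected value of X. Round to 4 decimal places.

Component means — 1: 6; 2: 4.5.
E[X] = 0.59·6 + 0.41·4.5 = 5.385.

5.3850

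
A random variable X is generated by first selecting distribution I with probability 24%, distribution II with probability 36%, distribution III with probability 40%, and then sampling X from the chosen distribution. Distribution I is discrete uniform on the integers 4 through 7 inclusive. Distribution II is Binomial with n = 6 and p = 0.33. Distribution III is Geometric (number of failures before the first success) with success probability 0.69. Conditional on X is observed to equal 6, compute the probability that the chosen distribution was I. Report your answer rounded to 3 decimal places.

0.988

Likelihoods P(X=6 | ·): I: 0.25; II: 0.00129147; III: 0.000612378.
Posterior ∝ prior × likelihood. Numerator for I: 0.24·0.25 = 0.06.
Normalizing constant: 0.24·0.25 + 0.36·0.00129147 + 0.4·0.000612378 = 0.0607099.
P(I | observation) = 0.06 / 0.0607099 = 0.988307.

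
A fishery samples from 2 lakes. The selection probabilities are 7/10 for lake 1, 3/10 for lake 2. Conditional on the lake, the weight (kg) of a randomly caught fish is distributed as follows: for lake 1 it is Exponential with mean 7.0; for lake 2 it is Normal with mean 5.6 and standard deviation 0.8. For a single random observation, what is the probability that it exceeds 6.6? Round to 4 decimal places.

Conditional on each lake, P(X > 6.6): 1: 0.389513; 2: 0.10565.
By total probability, P(X > 6.6) = 0.7·0.389513 + 0.3·0.10565 = 0.304354.

0.3044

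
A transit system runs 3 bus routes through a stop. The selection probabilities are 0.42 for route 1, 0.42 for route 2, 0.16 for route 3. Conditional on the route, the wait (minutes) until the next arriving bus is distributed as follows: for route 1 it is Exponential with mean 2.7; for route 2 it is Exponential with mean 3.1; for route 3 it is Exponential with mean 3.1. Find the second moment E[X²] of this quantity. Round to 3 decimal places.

For each component E[X²] = Var + (mean)², giving 1: 14.58; 2: 19.22; 3: 19.22.
Overall E[X²] = 0.42·14.58 + 0.42·19.22 + 0.16·19.22 = 17.2712.

17.271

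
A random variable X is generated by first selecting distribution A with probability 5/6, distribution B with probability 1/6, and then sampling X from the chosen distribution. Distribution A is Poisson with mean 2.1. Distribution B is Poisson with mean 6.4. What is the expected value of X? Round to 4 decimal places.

2.8167

Component means — A: 2.1; B: 6.4.
E[X] = 0.833333·2.1 + 0.166667·6.4 = 2.81667.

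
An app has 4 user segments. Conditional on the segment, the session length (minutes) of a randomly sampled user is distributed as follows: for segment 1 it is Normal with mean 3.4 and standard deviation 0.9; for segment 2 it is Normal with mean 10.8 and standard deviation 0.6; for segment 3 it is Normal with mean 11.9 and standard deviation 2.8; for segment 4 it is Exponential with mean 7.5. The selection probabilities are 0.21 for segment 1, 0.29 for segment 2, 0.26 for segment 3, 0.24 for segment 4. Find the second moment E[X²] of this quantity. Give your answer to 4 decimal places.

102.3847

For each component E[X²] = Var + (mean)², giving 1: 12.37; 2: 117; 3: 149.45; 4: 112.5.
Overall E[X²] = 0.21·12.37 + 0.29·117 + 0.26·149.45 + 0.24·112.5 = 102.385.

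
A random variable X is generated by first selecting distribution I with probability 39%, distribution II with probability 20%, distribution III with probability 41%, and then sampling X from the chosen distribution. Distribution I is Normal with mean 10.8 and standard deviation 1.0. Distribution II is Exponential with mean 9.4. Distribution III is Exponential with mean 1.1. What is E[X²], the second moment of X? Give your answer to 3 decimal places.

For each component E[X²] = Var + (mean)², giving I: 117.64; II: 176.72; III: 2.42.
Overall E[X²] = 0.39·117.64 + 0.2·176.72 + 0.41·2.42 = 82.2158.

82.216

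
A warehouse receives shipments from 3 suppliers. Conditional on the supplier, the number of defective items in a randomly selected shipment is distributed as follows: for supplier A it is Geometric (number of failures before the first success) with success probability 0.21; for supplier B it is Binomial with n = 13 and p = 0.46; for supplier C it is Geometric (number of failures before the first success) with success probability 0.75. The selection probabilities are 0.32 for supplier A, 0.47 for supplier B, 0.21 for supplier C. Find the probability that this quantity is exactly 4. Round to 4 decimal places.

Conditional on each supplier, P(X = 4): A: 0.0817952; B: 0.124992; C: 0.00292969.
By total probability, P(X = 4) = 0.32·0.0817952 + 0.47·0.124992 + 0.21·0.00292969 = 0.0855358.

0.0855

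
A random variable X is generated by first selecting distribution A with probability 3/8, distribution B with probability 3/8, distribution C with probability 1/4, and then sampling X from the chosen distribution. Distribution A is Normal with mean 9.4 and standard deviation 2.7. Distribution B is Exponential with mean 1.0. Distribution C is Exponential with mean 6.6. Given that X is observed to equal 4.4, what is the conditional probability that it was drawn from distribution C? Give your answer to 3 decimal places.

Likelihoods f(4.4 | ·): A: 0.0265994; B: 0.0122773; C: 0.0777905.
Posterior ∝ prior × likelihood. Numerator for C: 0.25·0.0777905 = 0.0194476.
Normalizing constant: 0.375·0.0265994 + 0.375·0.0122773 + 0.25·0.0777905 = 0.0340264.
P(C | observation) = 0.0194476 / 0.0340264 = 0.571545.

0.572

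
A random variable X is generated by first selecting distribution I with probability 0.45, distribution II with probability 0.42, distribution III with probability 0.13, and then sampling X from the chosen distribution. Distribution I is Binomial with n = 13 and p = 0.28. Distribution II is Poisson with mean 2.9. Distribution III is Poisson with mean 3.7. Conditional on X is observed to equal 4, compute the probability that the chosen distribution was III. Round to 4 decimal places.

Likelihoods P(X=4 | ·): I: 0.228523; II: 0.162154; III: 0.193066.
Posterior ∝ prior × likelihood. Numerator for III: 0.13·0.193066 = 0.0250986.
Normalizing constant: 0.45·0.228523 + 0.42·0.162154 + 0.13·0.193066 = 0.196039.
P(III | observation) = 0.0250986 / 0.196039 = 0.128029.

0.1280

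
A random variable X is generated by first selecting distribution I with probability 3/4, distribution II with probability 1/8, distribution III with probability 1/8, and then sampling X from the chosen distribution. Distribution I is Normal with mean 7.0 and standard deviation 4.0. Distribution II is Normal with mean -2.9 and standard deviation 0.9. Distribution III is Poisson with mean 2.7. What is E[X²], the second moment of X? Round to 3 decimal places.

For each component E[X²] = Var + (mean)², giving I: 65; II: 9.22; III: 9.99.
Overall E[X²] = 0.75·65 + 0.125·9.22 + 0.125·9.99 = 51.1512.

51.151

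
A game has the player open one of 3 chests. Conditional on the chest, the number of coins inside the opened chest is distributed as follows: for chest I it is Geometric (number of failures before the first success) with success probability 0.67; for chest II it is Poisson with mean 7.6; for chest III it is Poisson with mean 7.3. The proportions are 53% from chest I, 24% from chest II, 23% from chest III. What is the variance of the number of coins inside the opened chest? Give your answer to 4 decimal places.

15.9723

Per component, I: μ=0.492537, E[X²]=0.977723; II: μ=7.6, E[X²]=65.36; III: μ=7.3, E[X²]=60.59.
E[X] = 0.53·0.492537 + 0.24·7.6 + 0.23·7.3 = 3.76404.
E[X²] = 0.53·0.977723 + 0.24·65.36 + 0.23·60.59 = 30.1403.
Var(X) = E[X²] − (E[X])² = 30.1403 − 14.168 = 15.9723.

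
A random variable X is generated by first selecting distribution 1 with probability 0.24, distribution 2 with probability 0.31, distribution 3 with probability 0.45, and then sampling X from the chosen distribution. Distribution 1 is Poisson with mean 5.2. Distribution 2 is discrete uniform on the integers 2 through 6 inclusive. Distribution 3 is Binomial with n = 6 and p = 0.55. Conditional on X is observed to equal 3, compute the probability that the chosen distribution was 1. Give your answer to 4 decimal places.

Likelihoods P(X=3 | ·): 1: 0.129279; 2: 0.2; 3: 0.303218.
Posterior ∝ prior × likelihood. Numerator for 1: 0.24·0.129279 = 0.0310269.
Normalizing constant: 0.24·0.129279 + 0.31·0.2 + 0.45·0.303218 = 0.229475.
P(1 | observation) = 0.0310269 / 0.229475 = 0.135208.

0.1352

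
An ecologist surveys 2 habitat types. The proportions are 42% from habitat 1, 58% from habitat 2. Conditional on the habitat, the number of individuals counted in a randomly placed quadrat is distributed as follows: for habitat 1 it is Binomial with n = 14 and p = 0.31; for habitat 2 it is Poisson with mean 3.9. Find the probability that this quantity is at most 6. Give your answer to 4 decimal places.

0.8962

Conditional on each habitat, P(X ≤ 6): 1: 0.89157; 2: 0.899483.
By total probability, P(X ≤ 6) = 0.42·0.89157 + 0.58·0.899483 = 0.89616.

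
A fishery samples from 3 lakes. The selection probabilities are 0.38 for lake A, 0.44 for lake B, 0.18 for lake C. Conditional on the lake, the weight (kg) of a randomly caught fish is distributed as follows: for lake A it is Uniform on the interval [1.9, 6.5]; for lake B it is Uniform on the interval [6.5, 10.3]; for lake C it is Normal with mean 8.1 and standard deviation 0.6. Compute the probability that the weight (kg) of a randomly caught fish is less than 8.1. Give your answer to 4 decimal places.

0.6553

Conditional on each lake, P(X < 8.1): A: 1; B: 0.421053; C: 0.5.
By total probability, P(X < 8.1) = 0.38·1 + 0.44·0.421053 + 0.18·0.5 = 0.655263.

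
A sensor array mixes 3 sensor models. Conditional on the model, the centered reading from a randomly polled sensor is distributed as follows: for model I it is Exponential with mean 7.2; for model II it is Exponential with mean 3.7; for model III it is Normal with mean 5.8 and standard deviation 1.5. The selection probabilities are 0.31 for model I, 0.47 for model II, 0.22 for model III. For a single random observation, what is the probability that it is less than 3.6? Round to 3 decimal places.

Conditional on each model, P(X < 3.6): I: 0.393469; II: 0.622042; III: 0.0712334.
By total probability, P(X < 3.6) = 0.31·0.393469 + 0.47·0.622042 + 0.22·0.0712334 = 0.430007.

0.430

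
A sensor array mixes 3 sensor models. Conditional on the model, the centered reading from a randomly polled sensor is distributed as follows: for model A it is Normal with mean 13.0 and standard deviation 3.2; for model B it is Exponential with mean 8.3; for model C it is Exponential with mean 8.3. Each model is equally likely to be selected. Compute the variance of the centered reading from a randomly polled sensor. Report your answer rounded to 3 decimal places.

54.249

Per component, A: μ=13, E[X²]=179.24; B: μ=8.3, E[X²]=137.78; C: μ=8.3, E[X²]=137.78.
E[X] = 0.333333·13 + 0.333333·8.3 + 0.333333·8.3 = 9.86667.
E[X²] = 0.333333·179.24 + 0.333333·137.78 + 0.333333·137.78 = 151.6.
Var(X) = E[X²] − (E[X])² = 151.6 − 97.3511 = 54.2489.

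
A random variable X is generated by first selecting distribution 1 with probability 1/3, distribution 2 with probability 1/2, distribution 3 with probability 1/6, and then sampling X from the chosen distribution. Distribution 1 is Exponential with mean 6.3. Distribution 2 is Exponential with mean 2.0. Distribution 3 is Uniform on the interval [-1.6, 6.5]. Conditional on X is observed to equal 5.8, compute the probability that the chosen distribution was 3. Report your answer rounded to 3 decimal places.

0.371

Likelihoods f(5.8 | ·): 1: 0.0632168; 2: 0.0275116; 3: 0.123457.
Posterior ∝ prior × likelihood. Numerator for 3: 0.166667·0.123457 = 0.0205761.
Normalizing constant: 0.333333·0.0632168 + 0.5·0.0275116 + 0.166667·0.123457 = 0.0554042.
P(3 | observation) = 0.0205761 / 0.0554042 = 0.371382.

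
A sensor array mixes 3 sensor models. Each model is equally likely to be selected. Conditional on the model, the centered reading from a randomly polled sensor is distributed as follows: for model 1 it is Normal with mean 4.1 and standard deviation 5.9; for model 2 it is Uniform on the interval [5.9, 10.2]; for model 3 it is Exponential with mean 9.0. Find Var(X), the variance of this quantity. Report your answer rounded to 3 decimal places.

43.619

Per component, 1: μ=4.1, E[X²]=51.62; 2: μ=8.05, E[X²]=66.3433; 3: μ=9, E[X²]=162.
E[X] = 0.333333·4.1 + 0.333333·8.05 + 0.333333·9 = 7.05.
E[X²] = 0.333333·51.62 + 0.333333·66.3433 + 0.333333·162 = 93.3211.
Var(X) = E[X²] − (E[X])² = 93.3211 − 49.7025 = 43.6186.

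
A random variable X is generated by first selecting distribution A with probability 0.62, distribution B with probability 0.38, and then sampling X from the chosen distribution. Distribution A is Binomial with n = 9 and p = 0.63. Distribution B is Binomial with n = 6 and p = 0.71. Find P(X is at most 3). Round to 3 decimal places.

0.133

Conditional on each component, P(X ≤ 3): A: 0.0695762; B: 0.237395.
By total probability, P(X ≤ 3) = 0.62·0.0695762 + 0.38·0.237395 = 0.133347.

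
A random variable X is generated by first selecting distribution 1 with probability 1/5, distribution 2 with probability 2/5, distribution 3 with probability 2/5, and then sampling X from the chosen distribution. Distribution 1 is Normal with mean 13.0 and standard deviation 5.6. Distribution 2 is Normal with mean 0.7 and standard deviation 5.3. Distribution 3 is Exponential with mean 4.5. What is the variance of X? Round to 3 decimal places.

45.802

Per component, 1: μ=13, E[X²]=200.36; 2: μ=0.7, E[X²]=28.58; 3: μ=4.5, E[X²]=40.5.
E[X] = 0.2·13 + 0.4·0.7 + 0.4·4.5 = 4.68.
E[X²] = 0.2·200.36 + 0.4·28.58 + 0.4·40.5 = 67.704.
Var(X) = E[X²] − (E[X])² = 67.704 − 21.9024 = 45.8016.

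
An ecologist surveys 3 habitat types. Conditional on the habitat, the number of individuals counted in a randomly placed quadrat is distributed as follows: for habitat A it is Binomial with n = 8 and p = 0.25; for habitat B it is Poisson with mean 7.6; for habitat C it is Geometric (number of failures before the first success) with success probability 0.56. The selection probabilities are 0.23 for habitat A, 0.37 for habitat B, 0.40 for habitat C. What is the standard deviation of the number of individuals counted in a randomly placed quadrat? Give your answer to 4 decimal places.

Per component, A: μ=2, E[X²]=5.5; B: μ=7.6, E[X²]=65.36; C: μ=0.785714, E[X²]=2.02041.
E[X] = 0.23·2 + 0.37·7.6 + 0.4·0.785714 = 3.58629.
E[X²] = 0.23·5.5 + 0.37·65.36 + 0.4·2.02041 = 26.2564.
Var(X) = E[X²] − (E[X])² = 26.2564 − 12.8614 = 13.3949.
SD(X) = √13.3949 = 3.65991.

3.6599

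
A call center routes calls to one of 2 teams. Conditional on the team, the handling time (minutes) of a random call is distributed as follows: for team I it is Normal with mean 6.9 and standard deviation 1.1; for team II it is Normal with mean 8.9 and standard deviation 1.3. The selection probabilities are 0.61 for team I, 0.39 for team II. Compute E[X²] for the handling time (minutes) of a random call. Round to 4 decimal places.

61.3312

For each component E[X²] = Var + (mean)², giving I: 48.82; II: 80.9.
Overall E[X²] = 0.61·48.82 + 0.39·80.9 = 61.3312.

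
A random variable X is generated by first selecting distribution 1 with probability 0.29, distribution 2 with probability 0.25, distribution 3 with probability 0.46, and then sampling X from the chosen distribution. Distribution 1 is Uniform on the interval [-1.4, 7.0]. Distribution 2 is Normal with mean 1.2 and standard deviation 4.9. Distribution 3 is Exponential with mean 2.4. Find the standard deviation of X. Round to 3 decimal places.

Per component, 1: μ=2.8, E[X²]=13.72; 2: μ=1.2, E[X²]=25.45; 3: μ=2.4, E[X²]=11.52.
E[X] = 0.29·2.8 + 0.25·1.2 + 0.46·2.4 = 2.216.
E[X²] = 0.29·13.72 + 0.25·25.45 + 0.46·11.52 = 15.6405.
Var(X) = E[X²] − (E[X])² = 15.6405 − 4.91066 = 10.7298.
SD(X) = √10.7298 = 3.27564.

3.276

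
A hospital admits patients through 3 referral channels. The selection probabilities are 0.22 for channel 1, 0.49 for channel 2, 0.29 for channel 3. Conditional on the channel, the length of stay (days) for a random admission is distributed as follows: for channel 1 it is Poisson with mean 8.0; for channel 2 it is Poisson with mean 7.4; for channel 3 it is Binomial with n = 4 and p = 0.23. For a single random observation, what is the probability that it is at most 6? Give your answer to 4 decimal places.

Conditional on each channel, P(X ≤ 6): 1: 0.313374; 2: 0.391962; 3: 1.
By total probability, P(X ≤ 6) = 0.22·0.313374 + 0.49·0.391962 + 0.29·1 = 0.551004.

0.5510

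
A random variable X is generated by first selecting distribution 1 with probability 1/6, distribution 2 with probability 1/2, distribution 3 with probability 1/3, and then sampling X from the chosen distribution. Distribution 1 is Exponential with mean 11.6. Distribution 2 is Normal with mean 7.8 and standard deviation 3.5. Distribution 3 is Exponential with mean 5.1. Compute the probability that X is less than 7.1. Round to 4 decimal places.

0.5372

Conditional on each component, P(X < 7.1): 1: 0.457772; 2: 0.42074; 3: 0.751461.
By total probability, P(X < 7.1) = 0.166667·0.457772 + 0.5·0.42074 + 0.333333·0.751461 = 0.537153.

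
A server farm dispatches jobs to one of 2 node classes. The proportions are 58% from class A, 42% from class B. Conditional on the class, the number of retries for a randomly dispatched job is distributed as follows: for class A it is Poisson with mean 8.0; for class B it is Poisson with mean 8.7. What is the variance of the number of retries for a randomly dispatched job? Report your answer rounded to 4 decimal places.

8.4134

Per component, A: μ=8, E[X²]=72; B: μ=8.7, E[X²]=84.39.
E[X] = 0.58·8 + 0.42·8.7 = 8.294.
E[X²] = 0.58·72 + 0.42·84.39 = 77.2038.
Var(X) = E[X²] − (E[X])² = 77.2038 − 68.7904 = 8.41336.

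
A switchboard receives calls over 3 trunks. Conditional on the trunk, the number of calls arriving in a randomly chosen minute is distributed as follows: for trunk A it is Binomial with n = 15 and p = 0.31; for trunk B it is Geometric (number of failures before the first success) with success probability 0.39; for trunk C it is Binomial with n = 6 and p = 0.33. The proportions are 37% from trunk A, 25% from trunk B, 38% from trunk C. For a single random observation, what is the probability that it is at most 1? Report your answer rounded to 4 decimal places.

Conditional on each trunk, P(X ≤ 1): A: 0.0296093; B: 0.6279; C: 0.357783.
By total probability, P(X ≤ 1) = 0.37·0.0296093 + 0.25·0.6279 + 0.38·0.357783 = 0.303888.

0.3039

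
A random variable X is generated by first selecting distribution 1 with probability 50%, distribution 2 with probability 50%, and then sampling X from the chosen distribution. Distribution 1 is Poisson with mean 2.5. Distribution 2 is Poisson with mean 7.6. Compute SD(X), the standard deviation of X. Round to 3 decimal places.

3.399

Per component, 1: μ=2.5, E[X²]=8.75; 2: μ=7.6, E[X²]=65.36.
E[X] = 0.5·2.5 + 0.5·7.6 = 5.05.
E[X²] = 0.5·8.75 + 0.5·65.36 = 37.055.
Var(X) = E[X²] − (E[X])² = 37.055 − 25.5025 = 11.5525.
SD(X) = √11.5525 = 3.3989.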